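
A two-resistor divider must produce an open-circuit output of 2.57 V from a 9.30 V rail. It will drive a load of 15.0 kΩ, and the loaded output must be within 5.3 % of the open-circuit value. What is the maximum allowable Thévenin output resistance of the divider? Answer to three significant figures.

Loading drop = R_th/(R_th + R_L) ≤ 0.0530, so R_th ≤ R_L · ε/(1−ε) = 15.0 kΩ × 0.0530/0.9470 = 839 Ω.
(Any R1, R2 with R2/(R1+R2) = 0.276 and R1‖R2 ≤ 839 Ω will meet the spec.)

R_th ≤ 839 Ω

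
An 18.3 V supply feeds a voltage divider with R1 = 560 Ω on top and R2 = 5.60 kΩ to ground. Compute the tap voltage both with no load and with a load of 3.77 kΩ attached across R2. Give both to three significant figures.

Open-circuit: V = 18.3 × 5600/(560 + 5600) = 16.6 V.
With the load, R2 becomes R2‖R_L = 2253 Ω, so V = 18.3 × 2253/2813 = 14.7 V.

Unloaded: 16.6 V; loaded: 14.7 V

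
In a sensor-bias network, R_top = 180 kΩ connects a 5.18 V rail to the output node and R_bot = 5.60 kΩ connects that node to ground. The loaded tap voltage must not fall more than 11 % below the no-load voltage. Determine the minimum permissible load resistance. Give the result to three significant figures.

Output resistance R_th = R_top‖R_bot = (180 × 5.60)/185.6 = 5.431 kΩ.
The fractional drop is R_th/(R_th + R_L); requiring this ≤ 0.110 gives R_L ≥ R_th(1/0.110 − 1) = 5.431 × 8.091 = 43.9 kΩ.

R_L(min) ≈ 43.9 kΩ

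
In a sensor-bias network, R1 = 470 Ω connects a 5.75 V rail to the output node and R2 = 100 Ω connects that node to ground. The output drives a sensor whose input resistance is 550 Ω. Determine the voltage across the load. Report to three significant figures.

The load sits in parallel with R2: R2‖R_L = (100 × 550) / (100 + 550) = 84.62 Ω.
V_out = 5.75 × 84.62 / (470 + 84.62) = 5.75 × 84.62/554.6 = 0.877 V.

V_out ≈ 0.877 V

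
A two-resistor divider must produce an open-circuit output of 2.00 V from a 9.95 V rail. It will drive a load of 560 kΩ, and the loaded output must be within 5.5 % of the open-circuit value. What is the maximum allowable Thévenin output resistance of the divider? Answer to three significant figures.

Loading drop = R_th/(R_th + R_L) ≤ 0.0550, so R_th ≤ R_L · ε/(1−ε) = 560 kΩ × 0.0550/0.9450 = 32.6 kΩ.
(Any R1, R2 with R2/(R1+R2) = 0.201 and R1‖R2 ≤ 32.6 kΩ will meet the spec.)

R_th ≤ 32.6 kΩ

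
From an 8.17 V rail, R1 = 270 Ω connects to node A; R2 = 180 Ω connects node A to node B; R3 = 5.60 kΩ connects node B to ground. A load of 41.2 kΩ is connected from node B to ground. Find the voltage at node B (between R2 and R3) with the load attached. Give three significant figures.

V ≈ 7.49 V

At node B, R3 is in parallel with the load: R3‖R_L = 4930 Ω.
Below node A the resistance is R2 + (R3‖R_L) = 5110 Ω, so V_A = 8.17 × 5110/5380 = 7.760 V.
Then V_B = V_A × (R3‖R_L)/(R2 + R3‖R_L) = 7.760 × 4930/5110 = 7.49 V.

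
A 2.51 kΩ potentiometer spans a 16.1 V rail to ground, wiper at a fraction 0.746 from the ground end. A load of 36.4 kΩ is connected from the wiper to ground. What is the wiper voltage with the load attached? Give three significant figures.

V ≈ 11.9 V

The wiper splits the pot into (1−α)R = 637.5 Ω above and αR = 1872 Ω below.
Lower section ‖ load = 1781 Ω.
V_wiper = 16.1 × 1781/(637.5 + 1781) = 11.9 V.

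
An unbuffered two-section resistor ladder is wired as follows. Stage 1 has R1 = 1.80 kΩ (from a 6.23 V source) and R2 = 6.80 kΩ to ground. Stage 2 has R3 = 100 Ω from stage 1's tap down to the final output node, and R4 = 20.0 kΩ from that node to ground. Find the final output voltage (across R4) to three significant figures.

Stage 2 presents R3+R4 = 20100 Ω as a load on stage 1's tap.
Stage 1's lower leg becomes R2‖(R3+R4) = 5081 Ω, so V_mid = 6.23 × 5081/6881 = 4.600 V.
Stage 2 is itself unloaded: V_out = V_mid × R4/(R3+R4) = 4.600 × 20000/20100 = 4.58 V.

V_out ≈ 4.58 V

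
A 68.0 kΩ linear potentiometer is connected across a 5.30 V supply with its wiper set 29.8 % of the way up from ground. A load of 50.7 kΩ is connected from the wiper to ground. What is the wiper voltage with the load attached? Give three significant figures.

V ≈ 1.23 V

The wiper splits the pot into (1−α)R = 47.74 kΩ above and αR = 20.26 kΩ below.
Lower section ‖ load = 14.48 kΩ.
V_wiper = 5.30 × 14.48/(47.74 + 14.48) = 1.23 V.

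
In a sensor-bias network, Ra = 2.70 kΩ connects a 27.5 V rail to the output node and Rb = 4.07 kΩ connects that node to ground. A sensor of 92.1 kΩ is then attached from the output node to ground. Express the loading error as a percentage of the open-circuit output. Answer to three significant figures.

The divider's output (Thévenin) resistance is Ra‖Rb = 1.623 kΩ.
Fractional drop under load = R_th/(R_th + R_L) = 1.623 / (1.623 + 92.1) = 0.01732.
So the output falls by 1.73 %.

1.73 %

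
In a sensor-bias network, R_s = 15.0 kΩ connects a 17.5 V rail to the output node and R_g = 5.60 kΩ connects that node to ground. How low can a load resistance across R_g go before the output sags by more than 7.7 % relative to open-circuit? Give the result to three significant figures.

Output resistance R_th = R_s‖R_g = (15.0 × 5.60)/20.60 = 4.078 kΩ.
The fractional drop is R_th/(R_th + R_L); requiring this ≤ 0.0770 gives R_L ≥ R_th(1/0.0770 − 1) = 4.078 × 11.99 = 48.9 kΩ.

R_L(min) ≈ 48.9 kΩ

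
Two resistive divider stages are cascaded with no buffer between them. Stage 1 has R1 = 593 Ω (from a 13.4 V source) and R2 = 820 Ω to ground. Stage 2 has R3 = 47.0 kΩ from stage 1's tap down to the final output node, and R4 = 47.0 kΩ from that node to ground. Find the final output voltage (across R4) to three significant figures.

V_out ≈ 3.87 V

Stage 2 presents R3+R4 = 94000 Ω as a load on stage 1's tap.
Stage 1's lower leg becomes R2‖(R3+R4) = 812.9 Ω, so V_mid = 13.4 × 812.9/1406 = 7.748 V.
Stage 2 is itself unloaded: V_out = V_mid × R4/(R3+R4) = 7.748 × 47000/94000 = 3.87 V.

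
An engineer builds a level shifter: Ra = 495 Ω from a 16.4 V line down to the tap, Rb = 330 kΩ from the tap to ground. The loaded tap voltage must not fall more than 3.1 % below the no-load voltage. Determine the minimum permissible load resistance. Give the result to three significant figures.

R_L(min) ≈ 15.4 kΩ

Output resistance R_th = Ra‖Rb = (495 × 330000)/330500 = 494.3 Ω.
The fractional drop is R_th/(R_th + R_L); requiring this ≤ 0.0310 gives R_L ≥ R_th(1/0.0310 − 1) = 494.3 × 31.26 = 15.4 kΩ.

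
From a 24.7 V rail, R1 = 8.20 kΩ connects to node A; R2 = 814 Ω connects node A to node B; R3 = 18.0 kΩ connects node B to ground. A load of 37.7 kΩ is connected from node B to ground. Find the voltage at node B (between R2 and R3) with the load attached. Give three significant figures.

V ≈ 14.2 V

At node B, R3 is in parallel with the load: R3‖R_L = 12180 Ω.
Below node A the resistance is R2 + (R3‖R_L) = 13000 Ω, so V_A = 24.7 × 13000/21200 = 15.14 V.
Then V_B = V_A × (R3‖R_L)/(R2 + R3‖R_L) = 15.14 × 12180/13000 = 14.2 V.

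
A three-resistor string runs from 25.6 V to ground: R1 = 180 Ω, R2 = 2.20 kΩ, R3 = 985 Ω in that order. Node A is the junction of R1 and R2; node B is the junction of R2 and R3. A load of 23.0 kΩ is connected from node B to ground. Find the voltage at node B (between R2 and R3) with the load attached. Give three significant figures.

At node B, R3 is in parallel with the load: R3‖R_L = 944.5 Ω.
Below node A the resistance is R2 + (R3‖R_L) = 3145 Ω, so V_A = 25.6 × 3145/3325 = 24.21 V.
Then V_B = V_A × (R3‖R_L)/(R2 + R3‖R_L) = 24.21 × 944.5/3145 = 7.27 V.

V ≈ 7.27 V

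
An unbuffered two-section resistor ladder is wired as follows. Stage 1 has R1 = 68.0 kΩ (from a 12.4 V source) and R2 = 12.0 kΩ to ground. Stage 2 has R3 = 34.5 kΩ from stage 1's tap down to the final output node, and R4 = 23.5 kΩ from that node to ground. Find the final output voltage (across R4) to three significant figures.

V_out ≈ 0.641 V

Stage 2 presents R3+R4 = 58.00 kΩ as a load on stage 1's tap.
Stage 1's lower leg becomes R2‖(R3+R4) = 9.943 kΩ, so V_mid = 12.4 × 9.943/77.94 = 1.582 V.
Stage 2 is itself unloaded: V_out = V_mid × R4/(R3+R4) = 1.582 × 23.5/58.00 = 0.641 V.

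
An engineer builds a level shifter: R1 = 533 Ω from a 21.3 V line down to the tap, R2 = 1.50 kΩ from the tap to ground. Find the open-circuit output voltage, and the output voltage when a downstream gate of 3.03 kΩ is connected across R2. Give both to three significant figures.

Open-circuit: V = 21.3 × 1500/(533 + 1500) = 15.7 V.
With the load, R2 becomes R2‖R_L = 1003 Ω, so V = 21.3 × 1003/1536 = 13.9 V.

Unloaded: 15.7 V; loaded: 13.9 V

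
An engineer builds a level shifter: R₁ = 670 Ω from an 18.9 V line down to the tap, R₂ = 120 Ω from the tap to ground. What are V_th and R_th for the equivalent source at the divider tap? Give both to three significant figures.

V_th = 2.87 V, R_th = 102 Ω

V_th is the open-circuit tap voltage: 18.9 × 120/(670 + 120) = 2.87 V.
With the supply zeroed, R₁ and R₂ appear in parallel from the tap: R_th = R₁‖R₂ = (670 × 120)/790.0 = 102 Ω.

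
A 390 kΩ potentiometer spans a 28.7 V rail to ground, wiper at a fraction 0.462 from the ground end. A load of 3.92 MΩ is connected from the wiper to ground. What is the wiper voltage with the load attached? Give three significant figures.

The wiper splits the pot into (1−α)R = 209.8 kΩ above and αR = 180.2 kΩ below.
Lower section ‖ load = 172.3 kΩ.
V_wiper = 28.7 × 172.3/(209.8 + 172.3) = 12.9 V.

V ≈ 12.9 V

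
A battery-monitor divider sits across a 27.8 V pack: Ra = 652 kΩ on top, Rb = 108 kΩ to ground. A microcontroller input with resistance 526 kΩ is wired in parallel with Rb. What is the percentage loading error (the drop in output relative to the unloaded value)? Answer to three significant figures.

15.0 %

The divider's output (Thévenin) resistance is Ra‖Rb = 92.65 kΩ.
Fractional drop under load = R_th/(R_th + R_L) = 92.65 / (92.65 + 526) = 0.1498.
So the output falls by 15.0 %.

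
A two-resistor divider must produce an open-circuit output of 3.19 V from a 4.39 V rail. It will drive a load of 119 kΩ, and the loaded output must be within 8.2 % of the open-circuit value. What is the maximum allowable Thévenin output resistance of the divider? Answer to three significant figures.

R_th ≤ 10.6 kΩ

Loading drop = R_th/(R_th + R_L) ≤ 0.0820, so R_th ≤ R_L · ε/(1−ε) = 119 kΩ × 0.0820/0.9180 = 10.6 kΩ.
(Any R1, R2 with R2/(R1+R2) = 0.727 and R1‖R2 ≤ 10.6 kΩ will meet the spec.)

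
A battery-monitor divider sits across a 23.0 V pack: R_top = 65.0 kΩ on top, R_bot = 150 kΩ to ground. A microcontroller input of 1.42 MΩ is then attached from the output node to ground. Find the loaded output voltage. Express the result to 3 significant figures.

The load sits in parallel with R_bot: R_bot‖R_L = (150 × 1420) / (150 + 1420) = 135.7 kΩ.
V_out = 23.0 × 135.7 / (65.0 + 135.7) = 23.0 × 135.7/200.7 = 15.5 V.

V_out ≈ 15.5 V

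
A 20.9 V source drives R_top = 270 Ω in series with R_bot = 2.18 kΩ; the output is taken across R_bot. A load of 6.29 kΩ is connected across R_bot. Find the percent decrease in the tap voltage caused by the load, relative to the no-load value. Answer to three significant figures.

The divider's output (Thévenin) resistance is R_top‖R_bot = 240.2 Ω.
Fractional drop under load = R_th/(R_th + R_L) = 240.2 / (240.2 + 6290) = 0.03679.
So the output falls by 3.68 %.

3.68 %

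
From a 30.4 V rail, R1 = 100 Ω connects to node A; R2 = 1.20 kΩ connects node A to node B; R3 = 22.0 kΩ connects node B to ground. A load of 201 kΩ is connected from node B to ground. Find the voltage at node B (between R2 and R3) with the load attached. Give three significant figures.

At node B, R3 is in parallel with the load: R3‖R_L = 19830 Ω.
Below node A the resistance is R2 + (R3‖R_L) = 21030 Ω, so V_A = 30.4 × 21030/21130 = 30.26 V.
Then V_B = V_A × (R3‖R_L)/(R2 + R3‖R_L) = 30.26 × 19830/21030 = 28.5 V.

V ≈ 28.5 V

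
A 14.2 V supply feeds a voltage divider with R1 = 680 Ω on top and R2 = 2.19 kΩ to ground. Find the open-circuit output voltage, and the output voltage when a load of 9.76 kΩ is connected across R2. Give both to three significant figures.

Unloaded: 10.8 V; loaded: 10.3 V

Open-circuit: V = 14.2 × 2190/(680 + 2190) = 10.8 V.
With the load, R2 becomes R2‖R_L = 1789 Ω, so V = 14.2 × 1789/2469 = 10.3 V.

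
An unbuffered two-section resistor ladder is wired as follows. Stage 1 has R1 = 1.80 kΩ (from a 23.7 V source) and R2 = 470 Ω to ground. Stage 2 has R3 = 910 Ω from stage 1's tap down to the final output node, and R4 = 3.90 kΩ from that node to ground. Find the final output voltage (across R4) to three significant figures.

V_out ≈ 3.69 V

Stage 2 presents R3+R4 = 4810 Ω as a load on stage 1's tap.
Stage 1's lower leg becomes R2‖(R3+R4) = 428.2 Ω, so V_mid = 23.7 × 428.2/2228 = 4.554 V.
Stage 2 is itself unloaded: V_out = V_mid × R4/(R3+R4) = 4.554 × 3900/4810 = 3.69 V.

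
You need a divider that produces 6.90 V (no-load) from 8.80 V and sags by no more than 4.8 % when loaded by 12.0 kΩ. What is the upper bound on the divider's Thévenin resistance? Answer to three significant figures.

R_th ≤ 605 Ω

Loading drop = R_th/(R_th + R_L) ≤ 0.0480, so R_th ≤ R_L · ε/(1−ε) = 12.0 kΩ × 0.0480/0.9520 = 605 Ω.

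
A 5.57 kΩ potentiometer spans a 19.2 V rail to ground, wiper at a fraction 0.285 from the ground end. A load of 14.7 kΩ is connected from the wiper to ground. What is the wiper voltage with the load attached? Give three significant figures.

V ≈ 5.08 V

The wiper splits the pot into (1−α)R = 3.983 kΩ above and αR = 1.587 kΩ below.
Lower section ‖ load = 1.433 kΩ.
V_wiper = 19.2 × 1.433/(3.983 + 1.433) = 5.08 V.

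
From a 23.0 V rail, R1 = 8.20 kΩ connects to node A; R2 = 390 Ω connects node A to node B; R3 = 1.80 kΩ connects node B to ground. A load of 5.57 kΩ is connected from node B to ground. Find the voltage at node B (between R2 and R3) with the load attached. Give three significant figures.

At node B, R3 is in parallel with the load: R3‖R_L = 1360 Ω.
Below node A the resistance is R2 + (R3‖R_L) = 1750 Ω, so V_A = 23.0 × 1750/9950 = 4.046 V.
Then V_B = V_A × (R3‖R_L)/(R2 + R3‖R_L) = 4.046 × 1360/1750 = 3.14 V.

V ≈ 3.14 V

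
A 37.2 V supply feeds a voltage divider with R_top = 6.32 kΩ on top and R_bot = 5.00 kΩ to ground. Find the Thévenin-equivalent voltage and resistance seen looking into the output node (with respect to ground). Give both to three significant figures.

V_th is the open-circuit tap voltage: 37.2 × 5.00/(6.32 + 5.00) = 16.4 V.
With the supply zeroed, R_top and R_bot appear in parallel from the tap: R_th = R_top‖R_bot = (6.32 × 5.00)/11.32 = 2.79 kΩ.

V_th = 16.4 V, R_th = 2.79 kΩ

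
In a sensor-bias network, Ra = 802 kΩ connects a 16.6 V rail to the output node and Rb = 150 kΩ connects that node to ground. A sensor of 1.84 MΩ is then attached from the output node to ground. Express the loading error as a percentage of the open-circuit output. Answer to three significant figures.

6.43 %

The divider's output (Thévenin) resistance is Ra‖Rb = 126.4 kΩ.
Fractional drop under load = R_th/(R_th + R_L) = 126.4 / (126.4 + 1840) = 0.06426.
So the output falls by 6.43 %.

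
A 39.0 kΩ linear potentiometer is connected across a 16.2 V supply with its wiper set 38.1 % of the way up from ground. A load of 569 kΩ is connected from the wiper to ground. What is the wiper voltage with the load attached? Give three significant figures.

V ≈ 6.07 V

The wiper splits the pot into (1−α)R = 24.14 kΩ above and αR = 14.86 kΩ below.
Lower section ‖ load = 14.48 kΩ.
V_wiper = 16.2 × 14.48/(24.14 + 14.48) = 6.07 V.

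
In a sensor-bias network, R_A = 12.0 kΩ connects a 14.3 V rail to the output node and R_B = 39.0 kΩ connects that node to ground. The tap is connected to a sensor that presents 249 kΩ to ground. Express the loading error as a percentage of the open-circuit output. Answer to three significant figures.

3.55 %

The divider's output (Thévenin) resistance is R_A‖R_B = 9.176 kΩ.
Fractional drop under load = R_th/(R_th + R_L) = 9.176 / (9.176 + 249) = 0.03554.
So the output falls by 3.55 %.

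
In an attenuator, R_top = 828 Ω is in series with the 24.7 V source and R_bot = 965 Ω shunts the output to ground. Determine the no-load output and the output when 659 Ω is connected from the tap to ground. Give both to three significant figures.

Unloaded: 13.3 V; loaded: 7.93 V

Open-circuit: V = 24.7 × 965/(828 + 965) = 13.3 V.
With the load, R_bot becomes R_bot‖R_L = 391.6 Ω, so V = 24.7 × 391.6/1220 = 7.93 V.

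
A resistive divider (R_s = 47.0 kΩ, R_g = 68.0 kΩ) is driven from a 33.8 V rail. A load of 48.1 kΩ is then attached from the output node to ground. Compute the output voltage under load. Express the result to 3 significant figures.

The load sits in parallel with R_g: R_g‖R_L = (68.0 × 48.1) / (68.0 + 48.1) = 28.17 kΩ.
V_out = 33.8 × 28.17 / (47.0 + 28.17) = 33.8 × 28.17/75.17 = 12.7 V.
(Unloaded it would have been 20.0 V.)

V_out ≈ 12.7 V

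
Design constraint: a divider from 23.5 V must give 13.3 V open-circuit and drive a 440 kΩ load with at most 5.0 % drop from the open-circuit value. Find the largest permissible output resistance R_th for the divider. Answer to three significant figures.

Loading drop = R_th/(R_th + R_L) ≤ 0.0500, so R_th ≤ R_L · ε/(1−ε) = 440 kΩ × 0.0500/0.9500 = 23.2 kΩ.

R_th ≤ 23.2 kΩ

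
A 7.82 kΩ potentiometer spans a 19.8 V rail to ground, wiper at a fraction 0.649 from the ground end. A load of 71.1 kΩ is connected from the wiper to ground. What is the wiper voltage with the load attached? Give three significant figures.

V ≈ 12.5 V

The wiper splits the pot into (1−α)R = 2.745 kΩ above and αR = 5.075 kΩ below.
Lower section ‖ load = 4.737 kΩ.
V_wiper = 19.8 × 4.737/(2.745 + 4.737) = 12.5 V.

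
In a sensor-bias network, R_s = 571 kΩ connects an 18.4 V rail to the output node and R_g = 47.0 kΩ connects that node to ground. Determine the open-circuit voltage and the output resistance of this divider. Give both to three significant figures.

V_th = 1.40 V, R_th = 43.4 kΩ

V_th is the open-circuit tap voltage: 18.4 × 47.0/(571 + 47.0) = 1.40 V.
With the supply zeroed, R_s and R_g appear in parallel from the tap: R_th = R_s‖R_g = (571 × 47.0)/618.0 = 43.4 kΩ.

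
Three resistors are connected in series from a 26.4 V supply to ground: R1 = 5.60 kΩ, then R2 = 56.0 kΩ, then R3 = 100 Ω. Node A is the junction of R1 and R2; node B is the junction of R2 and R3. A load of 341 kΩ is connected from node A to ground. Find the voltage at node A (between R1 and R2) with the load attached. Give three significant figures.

V ≈ 23.7 V

Below node A the series string R2+R3 = 56100 Ω sits in parallel with the 341000 Ω load: 48170 Ω.
V_A = 26.4 × 48170/(5600 + 48170) = 23.7 V.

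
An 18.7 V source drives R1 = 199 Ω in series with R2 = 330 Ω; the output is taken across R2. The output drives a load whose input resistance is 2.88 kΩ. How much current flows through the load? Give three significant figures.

R2‖R_L = 296.1 Ω; V_out = 18.7 × 296.1/495.1 = 11.18 V.
I_L = V_out / R_L = 11.18 / 2.88 kΩ = 3.88 mA.

I_L ≈ 3.88 mA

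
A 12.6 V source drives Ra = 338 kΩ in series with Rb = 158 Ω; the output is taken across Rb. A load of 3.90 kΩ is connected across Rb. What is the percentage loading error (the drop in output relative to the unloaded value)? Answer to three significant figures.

The divider's output (Thévenin) resistance is Ra‖Rb = 157.9 Ω.
Fractional drop under load = R_th/(R_th + R_L) = 157.9 / (157.9 + 3900) = 0.03892.
So the output falls by 3.89 %.

3.89 %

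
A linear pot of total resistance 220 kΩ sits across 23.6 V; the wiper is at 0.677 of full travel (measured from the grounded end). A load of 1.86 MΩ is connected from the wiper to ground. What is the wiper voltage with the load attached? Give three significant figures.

V ≈ 15.6 V

The wiper splits the pot into (1−α)R = 71.06 kΩ above and αR = 148.9 kΩ below.
Lower section ‖ load = 137.9 kΩ.
V_wiper = 23.6 × 137.9/(71.06 + 137.9) = 15.6 V.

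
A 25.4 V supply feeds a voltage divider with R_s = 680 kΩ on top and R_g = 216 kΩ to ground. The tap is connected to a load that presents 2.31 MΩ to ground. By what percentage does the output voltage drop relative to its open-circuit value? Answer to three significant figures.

6.63 %

The divider's output (Thévenin) resistance is R_s‖R_g = 163.9 kΩ.
Fractional drop under load = R_th/(R_th + R_L) = 163.9 / (163.9 + 2310) = 0.06626.
So the output falls by 6.63 %.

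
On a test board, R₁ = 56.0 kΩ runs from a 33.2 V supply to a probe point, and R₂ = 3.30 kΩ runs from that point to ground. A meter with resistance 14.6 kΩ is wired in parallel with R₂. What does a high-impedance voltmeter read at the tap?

The load sits in parallel with R₂: R₂‖R_L = (3.30 × 14.6) / (3.30 + 14.6) = 2.692 kΩ.
V_out = 33.2 × 2.692 / (56.0 + 2.692) = 33.2 × 2.692/58.69 = 1.52 V.

V_out ≈ 1.52 V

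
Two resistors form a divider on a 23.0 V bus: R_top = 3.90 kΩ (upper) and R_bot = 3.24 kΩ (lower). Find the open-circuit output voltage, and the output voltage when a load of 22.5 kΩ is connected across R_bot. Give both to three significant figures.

Open-circuit: V = 23.0 × 3.24/(3.90 + 3.24) = 10.4 V.
With the load, R_bot becomes R_bot‖R_L = 2.832 kΩ, so V = 23.0 × 2.832/6.732 = 9.68 V.

Unloaded: 10.4 V; loaded: 9.68 V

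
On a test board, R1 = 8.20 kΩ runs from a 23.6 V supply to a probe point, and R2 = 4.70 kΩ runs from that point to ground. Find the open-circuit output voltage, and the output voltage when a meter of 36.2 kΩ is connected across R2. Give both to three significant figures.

Open-circuit: V = 23.6 × 4.70/(8.20 + 4.70) = 8.60 V.
With the load, R2 becomes R2‖R_L = 4.160 kΩ, so V = 23.6 × 4.160/12.36 = 7.94 V.

Unloaded: 8.60 V; loaded: 7.94 V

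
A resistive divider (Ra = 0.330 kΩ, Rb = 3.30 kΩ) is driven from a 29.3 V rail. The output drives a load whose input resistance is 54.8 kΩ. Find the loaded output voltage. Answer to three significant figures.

V_out ≈ 26.5 V

The load sits in parallel with Rb: Rb‖R_L = (3300 × 54800) / (3300 + 54800) = 3113 Ω.
V_out = 29.3 × 3113 / (330 + 3113) = 29.3 × 3113/3443 = 26.5 V.
(Unloaded it would have been 26.6 V.)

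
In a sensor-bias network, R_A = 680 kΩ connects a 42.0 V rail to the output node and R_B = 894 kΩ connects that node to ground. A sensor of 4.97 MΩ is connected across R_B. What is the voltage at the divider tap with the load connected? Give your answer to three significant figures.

The load sits in parallel with R_B: R_B‖R_L = (894 × 4970) / (894 + 4970) = 757.7 kΩ.
V_out = 42.0 × 757.7 / (680 + 757.7) = 42.0 × 757.7/1438 = 22.1 V.
(Unloaded it would have been 23.9 V.)

V_out ≈ 22.1 V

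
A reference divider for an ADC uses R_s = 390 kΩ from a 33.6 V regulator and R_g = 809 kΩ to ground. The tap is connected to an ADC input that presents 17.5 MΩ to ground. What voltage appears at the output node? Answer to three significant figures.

The load sits in parallel with R_g: R_g‖R_L = (809 × 17500) / (809 + 17500) = 773.3 kΩ.
V_out = 33.6 × 773.3 / (390 + 773.3) = 33.6 × 773.3/1163 = 22.3 V.

V_out ≈ 22.3 V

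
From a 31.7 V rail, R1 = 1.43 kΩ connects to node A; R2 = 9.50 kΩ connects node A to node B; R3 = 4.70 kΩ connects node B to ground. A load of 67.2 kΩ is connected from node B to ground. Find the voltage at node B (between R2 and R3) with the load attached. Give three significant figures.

At node B, R3 is in parallel with the load: R3‖R_L = 4.393 kΩ.
Below node A the resistance is R2 + (R3‖R_L) = 13.89 kΩ, so V_A = 31.7 × 13.89/15.32 = 28.74 V.
Then V_B = V_A × (R3‖R_L)/(R2 + R3‖R_L) = 28.74 × 4.393/13.89 = 9.09 V.

V ≈ 9.09 V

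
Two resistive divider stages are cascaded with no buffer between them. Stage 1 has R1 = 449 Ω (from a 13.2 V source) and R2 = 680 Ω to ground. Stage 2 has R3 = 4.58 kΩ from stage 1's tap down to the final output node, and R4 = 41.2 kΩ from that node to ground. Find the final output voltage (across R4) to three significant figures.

V_out ≈ 7.11 V

Stage 2 presents R3+R4 = 45780 Ω as a load on stage 1's tap.
Stage 1's lower leg becomes R2‖(R3+R4) = 670.0 Ω, so V_mid = 13.2 × 670.0/1119 = 7.904 V.
Stage 2 is itself unloaded: V_out = V_mid × R4/(R3+R4) = 7.904 × 41200/45780 = 7.11 V.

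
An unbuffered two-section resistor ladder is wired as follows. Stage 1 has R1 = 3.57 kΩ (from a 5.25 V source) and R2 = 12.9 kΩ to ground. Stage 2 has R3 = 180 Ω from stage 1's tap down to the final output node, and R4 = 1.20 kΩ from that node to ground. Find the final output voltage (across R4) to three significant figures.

V_out ≈ 1.18 V

Stage 2 presents R3+R4 = 1380 Ω as a load on stage 1's tap.
Stage 1's lower leg becomes R2‖(R3+R4) = 1247 Ω, so V_mid = 5.25 × 1247/4817 = 1.359 V.
Stage 2 is itself unloaded: V_out = V_mid × R4/(R3+R4) = 1.359 × 1200/1380 = 1.18 V.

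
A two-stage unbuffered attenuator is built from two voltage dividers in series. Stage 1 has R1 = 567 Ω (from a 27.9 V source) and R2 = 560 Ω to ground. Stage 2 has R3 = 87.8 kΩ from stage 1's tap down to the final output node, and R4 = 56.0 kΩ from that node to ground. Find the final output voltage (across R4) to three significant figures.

Stage 2 presents R3+R4 = 143800 Ω as a load on stage 1's tap.
Stage 1's lower leg becomes R2‖(R3+R4) = 557.8 Ω, so V_mid = 27.9 × 557.8/1125 = 13.84 V.
Stage 2 is itself unloaded: V_out = V_mid × R4/(R3+R4) = 13.84 × 56000/143800 = 5.39 V.

V_out ≈ 5.39 V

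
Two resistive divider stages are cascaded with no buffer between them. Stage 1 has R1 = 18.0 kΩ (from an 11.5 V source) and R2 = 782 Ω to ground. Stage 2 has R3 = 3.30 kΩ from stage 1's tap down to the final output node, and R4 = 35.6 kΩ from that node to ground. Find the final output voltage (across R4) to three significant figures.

Stage 2 presents R3+R4 = 38900 Ω as a load on stage 1's tap.
Stage 1's lower leg becomes R2‖(R3+R4) = 766.6 Ω, so V_mid = 11.5 × 766.6/18770 = 0.4698 V.
Stage 2 is itself unloaded: V_out = V_mid × R4/(R3+R4) = 0.4698 × 35600/38900 = 0.430 V.

V_out ≈ 0.430 V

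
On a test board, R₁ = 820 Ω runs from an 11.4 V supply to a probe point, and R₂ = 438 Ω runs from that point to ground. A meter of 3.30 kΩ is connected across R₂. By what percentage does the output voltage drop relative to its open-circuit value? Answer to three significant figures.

7.96 %

The divider's output (Thévenin) resistance is R₁‖R₂ = 285.5 Ω.
Fractional drop under load = R_th/(R_th + R_L) = 285.5 / (285.5 + 3300) = 0.07963.
So the output falls by 7.96 %.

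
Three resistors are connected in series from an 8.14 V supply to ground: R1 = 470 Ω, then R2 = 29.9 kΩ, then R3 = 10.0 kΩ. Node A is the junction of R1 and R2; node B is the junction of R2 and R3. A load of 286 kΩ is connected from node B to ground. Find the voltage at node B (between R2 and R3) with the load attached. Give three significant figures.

V ≈ 1.96 V

At node B, R3 is in parallel with the load: R3‖R_L = 9662 Ω.
Below node A the resistance is R2 + (R3‖R_L) = 39560 Ω, so V_A = 8.14 × 39560/40030 = 8.044 V.
Then V_B = V_A × (R3‖R_L)/(R2 + R3‖R_L) = 8.044 × 9662/39560 = 1.96 V.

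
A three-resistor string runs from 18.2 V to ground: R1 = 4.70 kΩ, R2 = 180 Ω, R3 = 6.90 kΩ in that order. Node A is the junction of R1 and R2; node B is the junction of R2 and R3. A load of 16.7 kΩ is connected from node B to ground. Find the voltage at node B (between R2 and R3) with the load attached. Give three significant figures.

At node B, R3 is in parallel with the load: R3‖R_L = 4883 Ω.
Below node A the resistance is R2 + (R3‖R_L) = 5063 Ω, so V_A = 18.2 × 5063/9763 = 9.438 V.
Then V_B = V_A × (R3‖R_L)/(R2 + R3‖R_L) = 9.438 × 4883/5063 = 9.10 V.

V ≈ 9.10 V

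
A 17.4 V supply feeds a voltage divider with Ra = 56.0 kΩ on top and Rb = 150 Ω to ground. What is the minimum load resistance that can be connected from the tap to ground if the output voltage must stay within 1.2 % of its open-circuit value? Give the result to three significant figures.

Output resistance R_th = Ra‖Rb = (56000 × 150)/56150 = 149.6 Ω.
The fractional drop is R_th/(R_th + R_L); requiring this ≤ 0.0120 gives R_L ≥ R_th(1/0.0120 − 1) = 149.6 × 82.33 = 12.3 kΩ.

R_L(min) ≈ 12.3 kΩ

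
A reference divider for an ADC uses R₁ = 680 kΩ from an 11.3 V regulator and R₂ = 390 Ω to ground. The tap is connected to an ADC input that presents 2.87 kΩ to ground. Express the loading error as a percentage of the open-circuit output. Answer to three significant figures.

Unloaded V = 11.3 × 390/680400 = 0.0064772 V.
Loaded: R₂‖R_L = 343.3 Ω, giving V = 11.3 × 343.3/680300 = 0.0057027 V.
Drop = (0.0064772 − 0.0057027) / 0.0064772 = 12.0 %.

12.0 %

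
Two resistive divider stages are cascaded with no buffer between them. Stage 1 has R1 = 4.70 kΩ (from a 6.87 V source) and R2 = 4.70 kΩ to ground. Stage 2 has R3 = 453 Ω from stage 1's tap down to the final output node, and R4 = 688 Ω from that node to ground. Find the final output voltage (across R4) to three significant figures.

V_out ≈ 0.677 V

Stage 2 presents R3+R4 = 1141 Ω as a load on stage 1's tap.
Stage 1's lower leg becomes R2‖(R3+R4) = 918.1 Ω, so V_mid = 6.87 × 918.1/5618 = 1.123 V.
Stage 2 is itself unloaded: V_out = V_mid × R4/(R3+R4) = 1.123 × 688/1141 = 0.677 V.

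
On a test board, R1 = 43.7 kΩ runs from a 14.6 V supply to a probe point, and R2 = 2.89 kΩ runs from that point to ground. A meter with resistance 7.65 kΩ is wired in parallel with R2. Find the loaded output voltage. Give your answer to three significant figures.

The load sits in parallel with R2: R2‖R_L = (2.89 × 7.65) / (2.89 + 7.65) = 2.098 kΩ.
V_out = 14.6 × 2.098 / (43.7 + 2.098) = 14.6 × 2.098/45.80 = 0.669 V.

V_out ≈ 0.669 V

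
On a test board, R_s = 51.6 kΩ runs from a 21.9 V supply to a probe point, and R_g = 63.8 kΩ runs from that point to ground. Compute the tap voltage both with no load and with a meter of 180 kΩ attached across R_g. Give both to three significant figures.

Unloaded: 12.1 V; loaded: 10.5 V

Open-circuit: V = 21.9 × 63.8/(51.6 + 63.8) = 12.1 V.
With the load, R_g becomes R_g‖R_L = 47.10 kΩ, so V = 21.9 × 47.10/98.70 = 10.5 V.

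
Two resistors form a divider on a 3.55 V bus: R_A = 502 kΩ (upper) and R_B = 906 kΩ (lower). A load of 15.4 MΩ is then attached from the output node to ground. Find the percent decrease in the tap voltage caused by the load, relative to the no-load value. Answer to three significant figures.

The divider's output (Thévenin) resistance is R_A‖R_B = 323.0 kΩ.
Fractional drop under load = R_th/(R_th + R_L) = 323.0 / (323.0 + 15400) = 0.02054.
So the output falls by 2.05 %.

2.05 %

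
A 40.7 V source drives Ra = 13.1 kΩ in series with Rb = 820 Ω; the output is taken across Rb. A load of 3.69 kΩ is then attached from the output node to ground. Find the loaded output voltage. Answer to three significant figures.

The load sits in parallel with Rb: Rb‖R_L = (820 × 3690) / (820 + 3690) = 670.9 Ω.
V_out = 40.7 × 670.9 / (13100 + 670.9) = 40.7 × 670.9/13770 = 1.98 V.

V_out ≈ 1.98 V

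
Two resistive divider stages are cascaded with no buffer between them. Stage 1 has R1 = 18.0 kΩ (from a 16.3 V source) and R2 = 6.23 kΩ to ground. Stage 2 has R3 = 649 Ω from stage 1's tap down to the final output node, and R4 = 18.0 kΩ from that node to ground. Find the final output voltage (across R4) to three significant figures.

V_out ≈ 3.24 V

Stage 2 presents R3+R4 = 18650 Ω as a load on stage 1's tap.
Stage 1's lower leg becomes R2‖(R3+R4) = 4670 Ω, so V_mid = 16.3 × 4670/22670 = 3.358 V.
Stage 2 is itself unloaded: V_out = V_mid × R4/(R3+R4) = 3.358 × 18000/18650 = 3.24 V.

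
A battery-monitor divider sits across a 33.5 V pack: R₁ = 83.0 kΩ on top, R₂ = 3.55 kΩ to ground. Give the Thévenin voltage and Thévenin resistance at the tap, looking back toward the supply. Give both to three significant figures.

V_th = 1.37 V, R_th = 3.40 kΩ

V_th is the open-circuit tap voltage: 33.5 × 3.55/(83.0 + 3.55) = 1.37 V.
With the supply zeroed, R₁ and R₂ appear in parallel from the tap: R_th = R₁‖R₂ = (83.0 × 3.55)/86.55 = 3.40 kΩ.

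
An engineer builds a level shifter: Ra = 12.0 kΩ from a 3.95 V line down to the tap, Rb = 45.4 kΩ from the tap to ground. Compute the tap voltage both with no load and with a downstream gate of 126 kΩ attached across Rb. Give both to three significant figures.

Open-circuit: V = 3.95 × 45.4/(12.0 + 45.4) = 3.12 V.
With the load, Rb becomes Rb‖R_L = 33.37 kΩ, so V = 3.95 × 33.37/45.37 = 2.91 V.

Unloaded: 3.12 V; loaded: 2.91 V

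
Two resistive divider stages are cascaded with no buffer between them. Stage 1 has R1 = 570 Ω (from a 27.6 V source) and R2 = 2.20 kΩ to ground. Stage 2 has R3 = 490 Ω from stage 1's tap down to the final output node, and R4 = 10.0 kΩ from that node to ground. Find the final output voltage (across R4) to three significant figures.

V_out ≈ 20.0 V

Stage 2 presents R3+R4 = 10490 Ω as a load on stage 1's tap.
Stage 1's lower leg becomes R2‖(R3+R4) = 1819 Ω, so V_mid = 27.6 × 1819/2389 = 21.01 V.
Stage 2 is itself unloaded: V_out = V_mid × R4/(R3+R4) = 21.01 × 10000/10490 = 20.0 V.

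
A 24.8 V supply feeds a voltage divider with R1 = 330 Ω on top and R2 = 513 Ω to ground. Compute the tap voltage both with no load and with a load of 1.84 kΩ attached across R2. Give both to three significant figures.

Open-circuit: V = 24.8 × 513/(330 + 513) = 15.1 V.
With the load, R2 becomes R2‖R_L = 401.2 Ω, so V = 24.8 × 401.2/731.2 = 13.6 V.

Unloaded: 15.1 V; loaded: 13.6 V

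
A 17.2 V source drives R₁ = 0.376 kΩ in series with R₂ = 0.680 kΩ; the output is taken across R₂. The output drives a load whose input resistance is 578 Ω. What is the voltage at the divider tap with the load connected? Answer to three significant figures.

The load sits in parallel with R₂: R₂‖R_L = (680 × 578) / (680 + 578) = 312.4 Ω.
V_out = 17.2 × 312.4 / (376 + 312.4) = 17.2 × 312.4/688.4 = 7.81 V.
(Unloaded it would have been 11.1 V.)

V_out ≈ 7.81 V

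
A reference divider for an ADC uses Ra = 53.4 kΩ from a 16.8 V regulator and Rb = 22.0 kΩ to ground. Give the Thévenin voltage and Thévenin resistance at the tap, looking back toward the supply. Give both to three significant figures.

V_th = 4.90 V, R_th = 15.6 kΩ

V_th is the open-circuit tap voltage: 16.8 × 22.0/(53.4 + 22.0) = 4.90 V.
With the supply zeroed, Ra and Rb appear in parallel from the tap: R_th = Ra‖Rb = (53.4 × 22.0)/75.40 = 15.6 kΩ.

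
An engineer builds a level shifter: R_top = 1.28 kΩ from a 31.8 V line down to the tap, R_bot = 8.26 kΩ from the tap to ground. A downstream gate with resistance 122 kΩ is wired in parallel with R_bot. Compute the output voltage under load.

The load sits in parallel with R_bot: R_bot‖R_L = (8.26 × 122) / (8.26 + 122) = 7.736 kΩ.
V_out = 31.8 × 7.736 / (1.28 + 7.736) = 31.8 × 7.736/9.016 = 27.3 V.
(Unloaded it would have been 27.5 V.)

V_out ≈ 27.3 V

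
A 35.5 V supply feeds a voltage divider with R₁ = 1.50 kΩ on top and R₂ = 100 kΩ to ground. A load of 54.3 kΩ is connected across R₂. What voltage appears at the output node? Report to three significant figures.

The load sits in parallel with R₂: R₂‖R_L = (100 × 54.3) / (100 + 54.3) = 35.19 kΩ.
V_out = 35.5 × 35.19 / (1.50 + 35.19) = 35.5 × 35.19/36.69 = 34.0 V.

V_out ≈ 34.0 V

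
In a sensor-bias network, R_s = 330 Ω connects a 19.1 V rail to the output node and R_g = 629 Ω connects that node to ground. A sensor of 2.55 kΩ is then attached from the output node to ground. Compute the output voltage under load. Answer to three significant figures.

V_out ≈ 11.5 V

The load sits in parallel with R_g: R_g‖R_L = (629 × 2550) / (629 + 2550) = 504.5 Ω.
V_out = 19.1 × 504.5 / (330 + 504.5) = 19.1 × 504.5/834.5 = 11.5 V.
(Unloaded it would have been 12.5 V.)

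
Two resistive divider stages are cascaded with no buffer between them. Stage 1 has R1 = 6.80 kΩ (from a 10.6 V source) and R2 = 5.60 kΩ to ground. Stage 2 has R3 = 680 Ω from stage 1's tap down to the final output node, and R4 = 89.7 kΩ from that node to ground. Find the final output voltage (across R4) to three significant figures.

V_out ≈ 4.59 V

Stage 2 presents R3+R4 = 90380 Ω as a load on stage 1's tap.
Stage 1's lower leg becomes R2‖(R3+R4) = 5273 Ω, so V_mid = 10.6 × 5273/12070 = 4.630 V.
Stage 2 is itself unloaded: V_out = V_mid × R4/(R3+R4) = 4.630 × 89700/90380 = 4.59 V.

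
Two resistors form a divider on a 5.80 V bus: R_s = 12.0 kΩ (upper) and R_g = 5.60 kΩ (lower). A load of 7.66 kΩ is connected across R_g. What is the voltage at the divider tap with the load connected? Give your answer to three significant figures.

V_out ≈ 1.23 V

The load sits in parallel with R_g: R_g‖R_L = (5.60 × 7.66) / (5.60 + 7.66) = 3.235 kΩ.
V_out = 5.80 × 3.235 / (12.0 + 3.235) = 5.80 × 3.235/15.23 = 1.23 V.
(Unloaded it would have been 1.85 V.)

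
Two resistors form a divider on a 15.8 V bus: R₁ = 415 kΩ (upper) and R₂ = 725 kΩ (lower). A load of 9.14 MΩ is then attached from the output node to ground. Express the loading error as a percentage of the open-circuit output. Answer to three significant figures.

2.81 %

The divider's output (Thévenin) resistance is R₁‖R₂ = 263.9 kΩ.
Fractional drop under load = R_th/(R_th + R_L) = 263.9 / (263.9 + 9140) = 0.02807.
So the output falls by 2.81 %.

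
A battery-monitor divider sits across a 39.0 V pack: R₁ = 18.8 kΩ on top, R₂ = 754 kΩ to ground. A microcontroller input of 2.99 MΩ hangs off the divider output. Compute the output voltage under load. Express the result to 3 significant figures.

The load sits in parallel with R₂: R₂‖R_L = (754 × 2990) / (754 + 2990) = 602.2 kΩ.
V_out = 39.0 × 602.2 / (18.8 + 602.2) = 39.0 × 602.2/621.0 = 37.8 V.

V_out ≈ 37.8 V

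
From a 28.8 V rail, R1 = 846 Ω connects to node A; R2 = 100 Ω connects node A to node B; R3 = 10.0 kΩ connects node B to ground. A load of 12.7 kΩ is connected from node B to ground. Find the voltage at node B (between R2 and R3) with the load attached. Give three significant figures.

V ≈ 24.6 V

At node B, R3 is in parallel with the load: R3‖R_L = 5595 Ω.
Below node A the resistance is R2 + (R3‖R_L) = 5695 Ω, so V_A = 28.8 × 5695/6541 = 25.07 V.
Then V_B = V_A × (R3‖R_L)/(R2 + R3‖R_L) = 25.07 × 5595/5695 = 24.6 V.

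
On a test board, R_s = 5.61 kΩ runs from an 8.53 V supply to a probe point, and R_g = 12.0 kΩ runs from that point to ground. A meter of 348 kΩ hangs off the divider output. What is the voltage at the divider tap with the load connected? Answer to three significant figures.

The load sits in parallel with R_g: R_g‖R_L = (12.0 × 348) / (12.0 + 348) = 11.60 kΩ.
V_out = 8.53 × 11.60 / (5.61 + 11.60) = 8.53 × 11.60/17.21 = 5.75 V.

V_out ≈ 5.75 V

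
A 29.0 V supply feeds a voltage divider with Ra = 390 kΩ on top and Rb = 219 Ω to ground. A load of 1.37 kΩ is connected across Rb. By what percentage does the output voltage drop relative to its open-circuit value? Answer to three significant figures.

Unloaded V = 29.0 × 219/390200 = 0.016275 V.
Loaded: Rb‖R_L = 188.8 Ω, giving V = 29.0 × 188.8/390200 = 0.014033 V.
Drop = (0.016275 − 0.014033) / 0.016275 = 13.8 %.

13.8 %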